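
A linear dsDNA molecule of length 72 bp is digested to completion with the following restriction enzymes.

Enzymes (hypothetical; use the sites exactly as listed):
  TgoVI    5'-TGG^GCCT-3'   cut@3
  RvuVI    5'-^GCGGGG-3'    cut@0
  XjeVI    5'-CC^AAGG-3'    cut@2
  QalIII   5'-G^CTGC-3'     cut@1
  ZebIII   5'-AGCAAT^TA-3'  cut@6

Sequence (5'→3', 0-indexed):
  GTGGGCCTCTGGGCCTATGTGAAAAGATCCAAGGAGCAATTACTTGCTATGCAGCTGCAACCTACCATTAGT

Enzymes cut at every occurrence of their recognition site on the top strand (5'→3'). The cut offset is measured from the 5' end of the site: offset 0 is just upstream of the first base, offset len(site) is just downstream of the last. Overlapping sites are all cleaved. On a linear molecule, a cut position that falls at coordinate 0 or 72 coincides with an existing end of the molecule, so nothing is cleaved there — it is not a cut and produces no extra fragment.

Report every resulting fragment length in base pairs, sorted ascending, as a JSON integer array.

[4,8,10,14,18,18]

Site scan:
  TgoVI (TGGGCCT, off=3): starts [1, 9] → cuts [4, 12]
  RvuVI (GCGGGG, off=0): no sites
  XjeVI (CCAAGG, off=2): starts [28] → cuts [30]
  QalIII (GCTGC, off=1): starts [53] → cuts [54]
  ZebIII (AGCAATTA, off=6): starts [34] → cuts [40]

All cut coordinates (distinct, sorted): [4, 12, 30, 40, 54]

Fragments:
  [0,4): 4 bp
  [4,12): 8 bp
  [12,30): 18 bp
  [30,40): 10 bp
  [40,54): 14 bp
  [54,72): 18 bp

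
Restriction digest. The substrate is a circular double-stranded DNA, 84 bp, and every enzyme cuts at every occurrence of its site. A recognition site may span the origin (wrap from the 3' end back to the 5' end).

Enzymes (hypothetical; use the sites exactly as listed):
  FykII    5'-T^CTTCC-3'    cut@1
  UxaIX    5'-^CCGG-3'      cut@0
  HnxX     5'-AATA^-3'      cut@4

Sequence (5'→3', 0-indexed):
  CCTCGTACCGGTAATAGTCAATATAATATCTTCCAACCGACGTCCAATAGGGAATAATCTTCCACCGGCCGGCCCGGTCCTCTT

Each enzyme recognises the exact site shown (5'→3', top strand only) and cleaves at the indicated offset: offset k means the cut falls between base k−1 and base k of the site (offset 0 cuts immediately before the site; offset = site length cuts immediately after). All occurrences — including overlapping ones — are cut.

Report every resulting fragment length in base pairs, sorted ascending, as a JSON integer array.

Site scan:
  FykII (TCTTCC, off=1): starts [28, 57, 80] → cuts [29, 58, 81]
  UxaIX (CCGG, off=0): starts [7, 64, 68, 73] → cuts [7, 64, 68, 73]
  HnxX (AATA, off=4): starts [12, 19, 24, 45, 52] → cuts [16, 23, 28, 49, 56]

Pooled cuts: [7, 16, 23, 28, 29, 49, 56, 58, 64, 68, 73, 81]

Fragment lengths:
  7→16: 9 bp
  16→23: 7 bp
  23→28: 5 bp
  28→29: 1 bp
  29→49: 20 bp
  49→56: 7 bp
  56→58: 2 bp
  58→64: 6 bp
  64→68: 4 bp
  68→73: 5 bp
  73→81: 8 bp
  81→7 (wrap): 84-81+7 = 10 bp

[1,2,4,5,5,6,7,7,8,9,10,20]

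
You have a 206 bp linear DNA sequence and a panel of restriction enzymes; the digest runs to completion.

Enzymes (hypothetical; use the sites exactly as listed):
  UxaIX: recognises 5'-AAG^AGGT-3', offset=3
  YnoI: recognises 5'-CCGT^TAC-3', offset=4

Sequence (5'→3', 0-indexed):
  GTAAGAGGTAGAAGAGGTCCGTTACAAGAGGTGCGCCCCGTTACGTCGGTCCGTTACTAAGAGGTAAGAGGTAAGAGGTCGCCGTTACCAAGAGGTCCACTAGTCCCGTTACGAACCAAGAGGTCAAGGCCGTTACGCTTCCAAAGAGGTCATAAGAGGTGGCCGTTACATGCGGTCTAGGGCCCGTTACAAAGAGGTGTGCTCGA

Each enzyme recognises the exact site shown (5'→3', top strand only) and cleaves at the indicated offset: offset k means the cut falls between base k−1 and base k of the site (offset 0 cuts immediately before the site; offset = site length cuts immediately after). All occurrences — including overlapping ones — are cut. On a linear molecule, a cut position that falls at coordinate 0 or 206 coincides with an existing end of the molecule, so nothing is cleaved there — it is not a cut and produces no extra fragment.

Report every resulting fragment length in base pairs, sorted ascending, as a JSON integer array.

[5,6,7,7,7,7,7,8,9,10,10,10,11,12,13,13,13,13,17,21]

Per-enzyme occurrences:
  UxaIX AAGAGGT/3: at [2, 11, 25, 58, 65, 72, 89, 117, 143, 153, 191] ⇒ [5, 14, 28, 61, 68, 75, 92, 120, 146, 156, 194]
  YnoI CCGTTAC/4: at [18, 37, 50, 81, 105, 129, 162, 183] ⇒ [22, 41, 54, 85, 109, 133, 166, 187]

All cut coordinates (distinct, sorted): [5, 14, 22, 28, 41, 54, 61, 68, 75, 85, 92, 109, 120, 133, 146, 156, 166, 187, 194]

Fragments:
  [0,5): 5 bp
  [5,14): 9 bp
  [14,22): 8 bp
  [22,28): 6 bp
  [28,41): 13 bp
  [41,54): 13 bp
  [54,61): 7 bp
  [61,68): 7 bp
  [68,75): 7 bp
  [75,85): 10 bp
  [85,92): 7 bp
  [92,109): 17 bp
  [109,120): 11 bp
  [120,133): 13 bp
  [133,146): 13 bp
  [146,156): 10 bp
  [156,166): 10 bp
  [166,187): 21 bp
  [187,194): 7 bp
  [194,206): 12 bp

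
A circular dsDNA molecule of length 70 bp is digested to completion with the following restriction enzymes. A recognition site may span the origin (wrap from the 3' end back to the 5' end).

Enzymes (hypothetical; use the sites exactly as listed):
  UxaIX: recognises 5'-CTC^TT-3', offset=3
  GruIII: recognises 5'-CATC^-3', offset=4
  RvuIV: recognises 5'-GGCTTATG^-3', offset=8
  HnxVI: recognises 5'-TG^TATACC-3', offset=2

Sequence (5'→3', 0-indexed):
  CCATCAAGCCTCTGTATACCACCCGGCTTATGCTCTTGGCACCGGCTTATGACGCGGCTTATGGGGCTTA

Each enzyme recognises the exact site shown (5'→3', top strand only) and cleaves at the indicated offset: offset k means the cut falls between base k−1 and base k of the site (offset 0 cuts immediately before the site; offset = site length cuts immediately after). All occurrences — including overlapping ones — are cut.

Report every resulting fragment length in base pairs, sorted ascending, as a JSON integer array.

Site scan:
  UxaIX (CTCTT, off=3): starts [32] → cuts [35]
  GruIII (CATC, off=4): starts [1] → cuts [5]
  RvuIV (GGCTTATG, off=8): starts [24, 43, 55] → cuts [32, 51, 63]
  HnxVI (TGTATACC, off=2): starts [12] → cuts [14]

Pooled cuts: [5, 14, 32, 35, 51, 63]

Fragment lengths:
  5→14: 9 bp
  14→32: 18 bp
  32→35: 3 bp
  35→51: 16 bp
  51→63: 12 bp
  63→5 (wrap): 70-63+5 = 12 bp

[3,9,12,12,16,18]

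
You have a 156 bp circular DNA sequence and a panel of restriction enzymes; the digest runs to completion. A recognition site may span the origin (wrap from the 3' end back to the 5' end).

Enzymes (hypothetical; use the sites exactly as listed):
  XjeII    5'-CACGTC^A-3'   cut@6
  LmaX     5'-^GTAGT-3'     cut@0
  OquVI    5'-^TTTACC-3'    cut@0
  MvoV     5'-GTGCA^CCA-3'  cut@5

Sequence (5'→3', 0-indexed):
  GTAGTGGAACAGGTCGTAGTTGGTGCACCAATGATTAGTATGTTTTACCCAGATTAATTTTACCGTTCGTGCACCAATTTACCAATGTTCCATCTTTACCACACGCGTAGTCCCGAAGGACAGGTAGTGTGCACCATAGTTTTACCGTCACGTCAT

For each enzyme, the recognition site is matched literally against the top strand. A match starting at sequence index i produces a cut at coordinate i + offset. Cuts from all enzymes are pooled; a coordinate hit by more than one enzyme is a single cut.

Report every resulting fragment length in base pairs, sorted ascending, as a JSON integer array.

[2,4,7,10,12,12,14,15,15,15,16,17,17]

Scan for sites:
  XjeII CACGTCA/6: at [148] ⇒ [154]
  LmaX GTAGT/0: at [0, 15, 106, 123] ⇒ [0, 15, 106, 123]
  OquVI TTTACC/0: at [43, 58, 77, 94, 140] ⇒ [43, 58, 77, 94, 140]
  MvoV GTGCACCA/5: at [22, 68, 128] ⇒ [27, 73, 133]

All cut coordinates (distinct, sorted): [0, 15, 27, 43, 58, 73, 77, 94, 106, 123, 133, 140, 154]

Fragment lengths:
  0→15: 15 bp
  15→27: 12 bp
  27→43: 16 bp
  43→58: 15 bp
  58→73: 15 bp
  73→77: 4 bp
  77→94: 17 bp
  94→106: 12 bp
  106→123: 17 bp
  123→133: 10 bp
  133→140: 7 bp
  140→154: 14 bp
  154→0 (wrap): 156-154+0 = 2 bp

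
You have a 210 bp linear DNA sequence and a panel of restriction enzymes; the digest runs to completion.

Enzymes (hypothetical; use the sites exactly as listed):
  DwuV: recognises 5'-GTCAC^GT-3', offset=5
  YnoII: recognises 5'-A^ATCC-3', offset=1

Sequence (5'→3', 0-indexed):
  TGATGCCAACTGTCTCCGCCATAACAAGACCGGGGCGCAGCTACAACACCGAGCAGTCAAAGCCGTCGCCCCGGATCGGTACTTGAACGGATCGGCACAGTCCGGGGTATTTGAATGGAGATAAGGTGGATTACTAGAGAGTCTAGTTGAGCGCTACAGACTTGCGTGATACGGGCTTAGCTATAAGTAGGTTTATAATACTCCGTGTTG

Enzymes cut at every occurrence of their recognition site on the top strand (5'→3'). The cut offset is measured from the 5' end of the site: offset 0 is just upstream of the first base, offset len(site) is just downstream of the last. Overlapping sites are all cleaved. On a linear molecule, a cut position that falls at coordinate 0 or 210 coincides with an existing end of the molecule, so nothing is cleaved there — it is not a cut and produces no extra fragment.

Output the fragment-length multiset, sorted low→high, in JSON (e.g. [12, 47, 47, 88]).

Scan for sites:
  DwuV (GTCACGT, off=5): no sites
  YnoII (AATCC, off=1): no sites

Pooled cuts: ∅

Fragments:
  no cuts → one linear fragment of 210 bp

[210]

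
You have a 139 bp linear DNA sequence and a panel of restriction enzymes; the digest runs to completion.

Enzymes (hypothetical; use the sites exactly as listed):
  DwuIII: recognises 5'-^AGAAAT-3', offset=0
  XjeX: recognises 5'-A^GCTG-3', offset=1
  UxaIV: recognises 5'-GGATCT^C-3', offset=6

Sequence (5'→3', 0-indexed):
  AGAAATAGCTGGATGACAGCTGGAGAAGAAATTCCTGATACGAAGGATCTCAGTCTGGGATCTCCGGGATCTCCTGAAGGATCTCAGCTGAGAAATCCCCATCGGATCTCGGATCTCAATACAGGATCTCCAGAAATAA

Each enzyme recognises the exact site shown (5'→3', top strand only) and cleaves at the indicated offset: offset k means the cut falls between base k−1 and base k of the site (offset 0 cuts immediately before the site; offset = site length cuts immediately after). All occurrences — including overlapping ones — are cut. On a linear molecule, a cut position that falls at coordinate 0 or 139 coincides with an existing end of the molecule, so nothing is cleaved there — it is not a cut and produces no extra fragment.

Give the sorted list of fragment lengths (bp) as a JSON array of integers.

[2,2,4,7,7,8,8,9,11,12,13,13,19,24]

Per-enzyme occurrences:
  DwuIII AGAAAT/0: at [0, 26, 90, 131] ⇒ [26, 90, 131] (position 0 is a terminus of the linear molecule — no cut)
  XjeX AGCTG/1: at [6, 17, 85] ⇒ [7, 18, 86]
  UxaIV GGATCTC/6: at [44, 57, 66, 78, 103, 110, 123] ⇒ [50, 63, 72, 84, 109, 116, 129]

Pooled cuts: [7, 18, 26, 50, 63, 72, 84, 86, 90, 109, 116, 129, 131]

Fragments:
  [0,7): 7 bp
  [7,18): 11 bp
  [18,26): 8 bp
  [26,50): 24 bp
  [50,63): 13 bp
  [63,72): 9 bp
  [72,84): 12 bp
  [84,86): 2 bp
  [86,90): 4 bp
  [90,109): 19 bp
  [109,116): 7 bp
  [116,129): 13 bp
  [129,131): 2 bp
  [131,139): 8 bp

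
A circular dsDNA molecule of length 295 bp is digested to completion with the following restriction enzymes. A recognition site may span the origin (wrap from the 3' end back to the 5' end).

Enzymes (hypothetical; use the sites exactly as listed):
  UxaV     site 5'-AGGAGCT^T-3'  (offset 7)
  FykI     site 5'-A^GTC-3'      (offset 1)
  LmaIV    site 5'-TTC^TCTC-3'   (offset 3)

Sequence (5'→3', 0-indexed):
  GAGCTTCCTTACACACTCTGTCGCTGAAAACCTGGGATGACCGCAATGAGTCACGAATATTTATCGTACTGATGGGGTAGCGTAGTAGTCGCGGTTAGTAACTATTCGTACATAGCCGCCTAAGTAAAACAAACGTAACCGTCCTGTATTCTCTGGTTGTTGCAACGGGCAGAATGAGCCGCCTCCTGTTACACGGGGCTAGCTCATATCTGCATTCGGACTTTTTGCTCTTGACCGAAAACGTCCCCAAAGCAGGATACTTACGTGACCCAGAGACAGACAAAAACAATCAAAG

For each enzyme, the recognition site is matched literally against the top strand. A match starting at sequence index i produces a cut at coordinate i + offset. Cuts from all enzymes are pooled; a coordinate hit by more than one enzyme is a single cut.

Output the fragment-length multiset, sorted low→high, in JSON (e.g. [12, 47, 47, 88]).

Per-enzyme occurrences:
  UxaV (AGGAGCTT, off=7): starts [293] → cuts [5]
  FykI (AGTC, off=1): starts [48, 86] → cuts [49, 87]
  LmaIV (TTCTCTC, off=3): no sites

Pooled cuts: [5, 49, 87]

Fragments:
  5→49: 44 bp
  49→87: 38 bp
  87→5 (wrap): 295-87+5 = 213 bp

[38,44,213]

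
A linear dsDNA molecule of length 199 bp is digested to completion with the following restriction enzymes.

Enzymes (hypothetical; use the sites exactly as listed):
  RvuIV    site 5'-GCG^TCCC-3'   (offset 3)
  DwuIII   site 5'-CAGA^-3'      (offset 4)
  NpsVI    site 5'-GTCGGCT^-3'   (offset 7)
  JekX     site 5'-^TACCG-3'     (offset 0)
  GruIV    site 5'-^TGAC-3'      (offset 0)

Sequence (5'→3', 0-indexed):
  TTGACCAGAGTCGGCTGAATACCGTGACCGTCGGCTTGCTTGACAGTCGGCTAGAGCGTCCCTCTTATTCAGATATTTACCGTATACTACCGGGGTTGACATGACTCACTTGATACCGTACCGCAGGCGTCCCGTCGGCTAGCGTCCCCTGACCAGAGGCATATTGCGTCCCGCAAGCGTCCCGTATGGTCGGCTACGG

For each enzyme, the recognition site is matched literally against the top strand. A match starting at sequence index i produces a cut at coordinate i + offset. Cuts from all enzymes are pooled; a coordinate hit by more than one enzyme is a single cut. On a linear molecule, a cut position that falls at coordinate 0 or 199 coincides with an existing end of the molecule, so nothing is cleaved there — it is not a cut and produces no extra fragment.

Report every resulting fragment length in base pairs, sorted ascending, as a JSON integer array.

Scan for sites:
  RvuIV (GCGTCCC, off=3): starts [55, 126, 141, 165, 176] → cuts [58, 129, 144, 168, 179]
  DwuIII (CAGA, off=4): starts [5, 69, 153] → cuts [9, 73, 157]
  NpsVI (GTCGGCT, off=7): starts [9, 29, 45, 133, 188] → cuts [16, 36, 52, 140, 195]
  JekX (TACCG, off=0): starts [19, 77, 87, 113, 118] → cuts [19, 77, 87, 113, 118]
  GruIV (TGAC, off=0): starts [1, 24, 40, 96, 101, 149] → cuts [1, 24, 40, 96, 101, 149]

All cut coordinates (distinct, sorted): [1, 9, 16, 19, 24, 36, 40, 52, 58, 73, 77, 87, 96, 101, 113, 118, 129, 140, 144, 149, 157, 168, 179, 195]

Fragments:
  [0,1): 1 bp
  [1,9): 8 bp
  [9,16): 7 bp
  [16,19): 3 bp
  [19,24): 5 bp
  [24,36): 12 bp
  [36,40): 4 bp
  [40,52): 12 bp
  [52,58): 6 bp
  [58,73): 15 bp
  [73,77): 4 bp
  [77,87): 10 bp
  [87,96): 9 bp
  [96,101): 5 bp
  [101,113): 12 bp
  [113,118): 5 bp
  [118,129): 11 bp
  [129,140): 11 bp
  [140,144): 4 bp
  [144,149): 5 bp
  [149,157): 8 bp
  [157,168): 11 bp
  [168,179): 11 bp
  [179,195): 16 bp
  [195,199): 4 bp

[1,3,4,4,4,4,5,5,5,5,6,7,8,8,9,10,11,11,11,11,12,12,12,15,16]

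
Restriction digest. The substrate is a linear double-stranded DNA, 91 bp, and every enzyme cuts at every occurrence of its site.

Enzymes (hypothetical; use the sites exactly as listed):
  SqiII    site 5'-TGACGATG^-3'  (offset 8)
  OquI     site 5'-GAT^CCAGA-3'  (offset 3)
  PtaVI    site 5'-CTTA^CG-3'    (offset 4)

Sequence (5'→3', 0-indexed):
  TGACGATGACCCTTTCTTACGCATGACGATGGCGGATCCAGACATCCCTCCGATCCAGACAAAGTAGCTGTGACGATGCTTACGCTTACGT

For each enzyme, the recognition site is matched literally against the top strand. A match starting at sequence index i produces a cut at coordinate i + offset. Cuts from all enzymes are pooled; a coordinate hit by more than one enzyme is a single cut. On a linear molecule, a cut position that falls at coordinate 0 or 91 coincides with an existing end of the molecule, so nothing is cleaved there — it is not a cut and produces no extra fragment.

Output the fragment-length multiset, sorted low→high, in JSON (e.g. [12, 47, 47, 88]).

Site scan:
  SqiII TGACGATG/8: at [0, 23, 70] ⇒ [8, 31, 78]
  OquI GATCCAGA/3: at [34, 51] ⇒ [37, 54]
  PtaVI CTTACG/4: at [15, 78, 84] ⇒ [19, 82, 88]

Pooled cuts: [8, 19, 31, 37, 54, 78, 82, 88]

Fragments:
  [0,8): 8 bp
  [8,19): 11 bp
  [19,31): 12 bp
  [31,37): 6 bp
  [37,54): 17 bp
  [54,78): 24 bp
  [78,82): 4 bp
  [82,88): 6 bp
  [88,91): 3 bp

[3,4,6,6,8,11,12,17,24]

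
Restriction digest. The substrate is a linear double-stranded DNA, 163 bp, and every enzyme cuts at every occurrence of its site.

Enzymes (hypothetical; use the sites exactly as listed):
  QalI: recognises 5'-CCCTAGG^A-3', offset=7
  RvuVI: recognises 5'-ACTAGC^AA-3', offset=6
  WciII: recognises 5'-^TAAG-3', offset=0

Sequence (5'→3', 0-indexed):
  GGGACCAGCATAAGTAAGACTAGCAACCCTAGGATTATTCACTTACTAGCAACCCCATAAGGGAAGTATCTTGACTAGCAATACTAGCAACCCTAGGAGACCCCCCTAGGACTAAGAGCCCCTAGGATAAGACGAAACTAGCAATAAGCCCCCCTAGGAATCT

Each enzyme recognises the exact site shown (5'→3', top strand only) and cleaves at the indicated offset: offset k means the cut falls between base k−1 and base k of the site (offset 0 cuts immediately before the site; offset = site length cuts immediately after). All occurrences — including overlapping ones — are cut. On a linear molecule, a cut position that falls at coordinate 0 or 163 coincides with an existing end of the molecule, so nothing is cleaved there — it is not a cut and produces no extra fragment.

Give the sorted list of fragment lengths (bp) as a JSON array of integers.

[1,2,2,4,5,7,9,9,9,10,10,13,14,14,15,17,22]

Scan for sites:
  QalI CCCTAGGA/7: at [26, 90, 103, 119, 151] ⇒ [33, 97, 110, 126, 158]
  RvuVI ACTAGCAA/6: at [18, 44, 73, 82, 136] ⇒ [24, 50, 79, 88, 142]
  WciII TAAG/0: at [10, 14, 57, 112, 127, 144] ⇒ [10, 14, 57, 112, 127, 144]

All cut coordinates (distinct, sorted): [10, 14, 24, 33, 50, 57, 79, 88, 97, 110, 112, 126, 127, 142, 144, 158]

Fragments:
  [0,10): 10 bp
  [10,14): 4 bp
  [14,24): 10 bp
  [24,33): 9 bp
  [33,50): 17 bp
  [50,57): 7 bp
  [57,79): 22 bp
  [79,88): 9 bp
  [88,97): 9 bp
  [97,110): 13 bp
  [110,112): 2 bp
  [112,126): 14 bp
  [126,127): 1 bp
  [127,142): 15 bp
  [142,144): 2 bp
  [144,158): 14 bp
  [158,163): 5 bp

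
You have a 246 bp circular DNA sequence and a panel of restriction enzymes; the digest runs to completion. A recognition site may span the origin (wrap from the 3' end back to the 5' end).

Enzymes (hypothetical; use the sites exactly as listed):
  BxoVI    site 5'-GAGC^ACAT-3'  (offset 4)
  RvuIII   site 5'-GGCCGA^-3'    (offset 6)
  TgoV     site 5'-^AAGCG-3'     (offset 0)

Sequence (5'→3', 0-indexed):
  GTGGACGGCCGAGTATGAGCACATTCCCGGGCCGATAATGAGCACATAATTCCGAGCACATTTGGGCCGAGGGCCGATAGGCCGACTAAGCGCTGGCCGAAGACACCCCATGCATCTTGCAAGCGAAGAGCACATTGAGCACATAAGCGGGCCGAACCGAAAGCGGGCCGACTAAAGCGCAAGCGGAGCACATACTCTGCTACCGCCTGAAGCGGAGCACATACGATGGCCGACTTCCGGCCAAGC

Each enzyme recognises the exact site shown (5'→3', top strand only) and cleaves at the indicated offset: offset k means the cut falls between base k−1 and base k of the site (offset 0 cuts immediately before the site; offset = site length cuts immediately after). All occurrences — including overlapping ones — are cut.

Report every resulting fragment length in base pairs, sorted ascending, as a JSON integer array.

[2,3,4,5,6,7,8,8,8,9,9,9,9,11,11,11,13,13,14,15,15,16,20,20]

Per-enzyme occurrences:
  BxoVI (GAGCACAT, off=4): starts [16, 39, 53, 127, 136, 185, 214] → cuts [20, 43, 57, 131, 140, 189, 218]
  RvuIII (GGCCGA, off=6): starts [6, 29, 64, 71, 79, 94, 149, 165, 227] → cuts [12, 35, 70, 77, 85, 100, 155, 171, 233]
  TgoV (AAGCG, off=0): starts [87, 120, 144, 160, 174, 180, 209, 242] → cuts [87, 120, 144, 160, 174, 180, 209, 242]

All cut coordinates (distinct, sorted): [12, 20, 35, 43, 57, 70, 77, 85, 87, 100, 120, 131, 140, 144, 155, 160, 171, 174, 180, 189, 209, 218, 233, 242]

Fragments:
  12→20: 8 bp
  20→35: 15 bp
  35→43: 8 bp
  43→57: 14 bp
  57→70: 13 bp
  70→77: 7 bp
  77→85: 8 bp
  85→87: 2 bp
  87→100: 13 bp
  100→120: 20 bp
  120→131: 11 bp
  131→140: 9 bp
  140→144: 4 bp
  144→155: 11 bp
  155→160: 5 bp
  160→171: 11 bp
  171→174: 3 bp
  174→180: 6 bp
  180→189: 9 bp
  189→209: 20 bp
  209→218: 9 bp
  218→233: 15 bp
  233→242: 9 bp
  242→12 (wrap): 246-242+12 = 16 bp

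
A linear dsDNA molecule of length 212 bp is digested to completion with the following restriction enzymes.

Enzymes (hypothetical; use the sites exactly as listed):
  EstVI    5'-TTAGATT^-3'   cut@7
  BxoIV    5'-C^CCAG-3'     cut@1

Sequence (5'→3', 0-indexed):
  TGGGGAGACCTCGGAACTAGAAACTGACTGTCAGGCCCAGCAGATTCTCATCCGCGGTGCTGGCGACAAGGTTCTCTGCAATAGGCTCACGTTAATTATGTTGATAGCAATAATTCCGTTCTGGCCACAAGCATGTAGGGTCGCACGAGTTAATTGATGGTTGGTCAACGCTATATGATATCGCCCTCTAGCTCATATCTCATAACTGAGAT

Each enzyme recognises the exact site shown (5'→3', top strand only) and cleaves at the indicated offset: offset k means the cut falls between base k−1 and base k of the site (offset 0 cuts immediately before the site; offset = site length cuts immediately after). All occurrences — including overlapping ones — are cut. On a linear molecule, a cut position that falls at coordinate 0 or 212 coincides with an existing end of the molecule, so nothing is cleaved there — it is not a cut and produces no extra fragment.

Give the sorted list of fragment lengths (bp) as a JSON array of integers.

Site scan:
  EstVI (TTAGATT, off=7): no sites
  BxoIV CCCAG/1: at [35] ⇒ [36]

Pooled cuts: [36]

Fragments:
  [0,36): 36 bp
  [36,212): 176 bp

[36,176]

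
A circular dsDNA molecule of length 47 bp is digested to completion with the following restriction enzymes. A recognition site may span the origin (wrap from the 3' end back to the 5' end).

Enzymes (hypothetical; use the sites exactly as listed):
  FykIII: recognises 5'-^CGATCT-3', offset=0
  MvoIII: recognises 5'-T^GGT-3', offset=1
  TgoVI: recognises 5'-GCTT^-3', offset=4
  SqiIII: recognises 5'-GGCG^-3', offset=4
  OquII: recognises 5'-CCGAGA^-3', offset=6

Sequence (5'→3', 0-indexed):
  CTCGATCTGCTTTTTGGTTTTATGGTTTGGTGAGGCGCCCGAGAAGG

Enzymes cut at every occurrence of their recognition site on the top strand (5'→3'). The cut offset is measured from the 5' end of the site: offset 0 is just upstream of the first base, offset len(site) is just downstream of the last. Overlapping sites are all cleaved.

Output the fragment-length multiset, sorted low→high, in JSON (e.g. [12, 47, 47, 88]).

[3,5,5,7,8,9,10]

Site scan:
  FykIII CGATCT/0: at [2] ⇒ [2]
  MvoIII TGGT/1: at [14, 22, 27] ⇒ [15, 23, 28]
  TgoVI GCTT/4: at [8] ⇒ [12]
  SqiIII GGCG/4: at [33] ⇒ [37]
  OquII CCGAGA/6: at [38] ⇒ [44]

Pooled cuts: [2, 12, 15, 23, 28, 37, 44]

Fragments:
  2→12: 10 bp
  12→15: 3 bp
  15→23: 8 bp
  23→28: 5 bp
  28→37: 9 bp
  37→44: 7 bp
  44→2 (wrap): 47-44+2 = 5 bp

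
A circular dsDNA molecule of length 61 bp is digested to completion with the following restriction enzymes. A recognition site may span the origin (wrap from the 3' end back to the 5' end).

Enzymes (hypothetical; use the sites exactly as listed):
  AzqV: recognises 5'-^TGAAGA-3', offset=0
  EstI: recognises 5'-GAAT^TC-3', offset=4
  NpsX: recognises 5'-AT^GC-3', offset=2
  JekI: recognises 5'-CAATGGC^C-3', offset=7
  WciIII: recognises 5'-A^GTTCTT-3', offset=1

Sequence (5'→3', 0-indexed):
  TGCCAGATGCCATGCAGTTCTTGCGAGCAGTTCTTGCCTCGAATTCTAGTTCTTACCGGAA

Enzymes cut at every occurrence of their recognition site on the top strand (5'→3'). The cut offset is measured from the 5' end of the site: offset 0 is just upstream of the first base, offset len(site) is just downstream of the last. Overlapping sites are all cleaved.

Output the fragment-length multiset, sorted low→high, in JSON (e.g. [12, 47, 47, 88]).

[3,4,5,7,13,14,15]

Scan for sites:
  AzqV (TGAAGA, off=0): no sites
  EstI (GAATTC, off=4): starts [40] → cuts [44]
  NpsX (ATGC, off=2): starts [6, 11, 60] → cuts [1, 8, 13]
  JekI (CAATGGCC, off=7): no sites
  WciIII (AGTTCTT, off=1): starts [15, 28, 47] → cuts [16, 29, 48]

All cut coordinates (distinct, sorted): [1, 8, 13, 16, 29, 44, 48]

Fragment lengths:
  1→8: 7 bp
  8→13: 5 bp
  13→16: 3 bp
  16→29: 13 bp
  29→44: 15 bp
  44→48: 4 bp
  48→1 (wrap): 61-48+1 = 14 bp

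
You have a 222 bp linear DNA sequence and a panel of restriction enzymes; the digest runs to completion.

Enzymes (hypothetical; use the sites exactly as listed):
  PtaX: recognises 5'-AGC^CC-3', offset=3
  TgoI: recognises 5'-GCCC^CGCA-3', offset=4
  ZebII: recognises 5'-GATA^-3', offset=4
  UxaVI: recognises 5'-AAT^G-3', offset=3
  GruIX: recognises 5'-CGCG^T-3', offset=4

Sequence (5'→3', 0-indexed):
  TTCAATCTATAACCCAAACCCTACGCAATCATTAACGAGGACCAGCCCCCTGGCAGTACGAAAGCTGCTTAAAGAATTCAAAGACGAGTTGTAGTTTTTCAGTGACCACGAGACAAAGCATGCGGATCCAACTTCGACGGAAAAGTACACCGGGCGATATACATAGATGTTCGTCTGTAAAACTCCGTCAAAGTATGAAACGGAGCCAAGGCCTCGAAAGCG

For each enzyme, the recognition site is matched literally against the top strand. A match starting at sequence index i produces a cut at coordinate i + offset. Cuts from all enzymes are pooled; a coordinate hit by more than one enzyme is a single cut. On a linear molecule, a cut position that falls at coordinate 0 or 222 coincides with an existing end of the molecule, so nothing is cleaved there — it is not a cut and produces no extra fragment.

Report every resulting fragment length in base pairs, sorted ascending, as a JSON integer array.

Per-enzyme occurrences:
  PtaX AGCCC/3: at [43] ⇒ [46]
  TgoI (GCCCCGCA, off=4): no sites
  ZebII GATA/4: at [155] ⇒ [159]
  UxaVI (AATG, off=3): no sites
  GruIX (CGCGT, off=4): no sites

Pooled cuts: [46, 159]

Fragments:
  [0,46): 46 bp
  [46,159): 113 bp
  [159,222): 63 bp

[46,63,113]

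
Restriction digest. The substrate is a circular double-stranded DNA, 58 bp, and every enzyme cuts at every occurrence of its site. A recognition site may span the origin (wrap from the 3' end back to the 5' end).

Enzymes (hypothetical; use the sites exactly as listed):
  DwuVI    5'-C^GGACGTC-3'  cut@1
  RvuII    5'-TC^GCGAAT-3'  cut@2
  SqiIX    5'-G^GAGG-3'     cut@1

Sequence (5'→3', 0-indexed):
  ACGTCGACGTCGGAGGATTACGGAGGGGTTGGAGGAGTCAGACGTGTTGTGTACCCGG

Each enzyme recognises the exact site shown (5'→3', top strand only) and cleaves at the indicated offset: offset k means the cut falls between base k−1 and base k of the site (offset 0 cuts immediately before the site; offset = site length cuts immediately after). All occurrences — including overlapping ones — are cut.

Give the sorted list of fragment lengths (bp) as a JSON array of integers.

Scan for sites:
  DwuVI (CGGACGTC, off=1): starts [55] → cuts [56]
  RvuII (TCGCGAAT, off=2): no sites
  SqiIX (GGAGG, off=1): starts [11, 21, 30] → cuts [12, 22, 31]

All cut coordinates (distinct, sorted): [12, 22, 31, 56]

Fragments:
  12→22: 10 bp
  22→31: 9 bp
  31→56: 25 bp
  56→12 (wrap): 58-56+12 = 14 bp

[9,10,14,25]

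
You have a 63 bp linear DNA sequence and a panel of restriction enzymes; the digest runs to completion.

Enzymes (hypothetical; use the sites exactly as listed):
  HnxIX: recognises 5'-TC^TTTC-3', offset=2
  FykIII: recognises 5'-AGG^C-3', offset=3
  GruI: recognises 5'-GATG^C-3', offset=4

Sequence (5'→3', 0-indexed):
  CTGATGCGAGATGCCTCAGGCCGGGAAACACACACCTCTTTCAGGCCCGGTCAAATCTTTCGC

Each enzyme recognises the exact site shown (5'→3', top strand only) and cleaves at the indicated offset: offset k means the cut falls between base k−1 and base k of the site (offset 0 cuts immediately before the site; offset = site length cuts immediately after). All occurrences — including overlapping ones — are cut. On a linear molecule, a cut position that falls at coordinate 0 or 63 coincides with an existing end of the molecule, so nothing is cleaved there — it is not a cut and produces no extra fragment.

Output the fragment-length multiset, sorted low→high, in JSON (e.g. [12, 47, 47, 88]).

[6,6,7,7,7,12,18]

Scan for sites:
  HnxIX TCTTTC/2: at [36, 55] ⇒ [38, 57]
  FykIII AGGC/3: at [17, 42] ⇒ [20, 45]
  GruI GATGC/4: at [2, 9] ⇒ [6, 13]

All cut coordinates (distinct, sorted): [6, 13, 20, 38, 45, 57]

Fragment lengths:
  [0,6): 6 bp
  [6,13): 7 bp
  [13,20): 7 bp
  [20,38): 18 bp
  [38,45): 7 bp
  [45,57): 12 bp
  [57,63): 6 bp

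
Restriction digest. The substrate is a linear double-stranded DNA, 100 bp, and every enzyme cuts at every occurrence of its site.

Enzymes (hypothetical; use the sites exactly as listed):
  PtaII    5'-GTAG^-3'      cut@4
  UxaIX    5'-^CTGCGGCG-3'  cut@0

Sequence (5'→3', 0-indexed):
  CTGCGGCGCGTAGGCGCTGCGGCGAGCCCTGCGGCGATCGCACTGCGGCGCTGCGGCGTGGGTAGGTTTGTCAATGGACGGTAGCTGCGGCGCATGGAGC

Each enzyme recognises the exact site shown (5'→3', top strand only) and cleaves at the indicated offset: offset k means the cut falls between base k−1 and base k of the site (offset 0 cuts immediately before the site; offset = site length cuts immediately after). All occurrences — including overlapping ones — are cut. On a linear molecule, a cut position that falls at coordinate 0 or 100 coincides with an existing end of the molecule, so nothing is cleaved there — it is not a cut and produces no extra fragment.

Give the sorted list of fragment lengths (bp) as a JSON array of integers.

[3,8,12,13,14,15,16,19]

Site scan:
  PtaII GTAG/4: at [9, 61, 80] ⇒ [13, 65, 84]
  UxaIX CTGCGGCG/0: at [0, 16, 28, 42, 50, 84] ⇒ [16, 28, 42, 50, 84] (position 0 is a terminus of the linear molecule — no cut)

All cut coordinates (distinct, sorted): [13, 16, 28, 42, 50, 65, 84]

Fragment lengths:
  [0,13): 13 bp
  [13,16): 3 bp
  [16,28): 12 bp
  [28,42): 14 bp
  [42,50): 8 bp
  [50,65): 15 bp
  [65,84): 19 bp
  [84,100): 16 bp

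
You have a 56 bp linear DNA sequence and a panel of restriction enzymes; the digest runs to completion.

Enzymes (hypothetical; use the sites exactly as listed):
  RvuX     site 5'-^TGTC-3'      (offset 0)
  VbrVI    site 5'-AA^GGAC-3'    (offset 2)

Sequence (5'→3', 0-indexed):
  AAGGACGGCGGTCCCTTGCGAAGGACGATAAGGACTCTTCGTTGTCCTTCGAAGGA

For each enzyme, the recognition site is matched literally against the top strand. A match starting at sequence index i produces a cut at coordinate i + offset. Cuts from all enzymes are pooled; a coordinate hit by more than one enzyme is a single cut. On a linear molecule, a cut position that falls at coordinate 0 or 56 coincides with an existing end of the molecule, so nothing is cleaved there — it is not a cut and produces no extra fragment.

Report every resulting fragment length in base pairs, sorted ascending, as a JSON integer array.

[2,9,11,14,20]

Site scan:
  RvuX (TGTC, off=0): starts [42] → cuts [42]
  VbrVI (AAGGAC, off=2): starts [0, 20, 29] → cuts [2, 22, 31]

All cut coordinates (distinct, sorted): [2, 22, 31, 42]

Fragment lengths:
  [0,2): 2 bp
  [2,22): 20 bp
  [22,31): 9 bp
  [31,42): 11 bp
  [42,56): 14 bp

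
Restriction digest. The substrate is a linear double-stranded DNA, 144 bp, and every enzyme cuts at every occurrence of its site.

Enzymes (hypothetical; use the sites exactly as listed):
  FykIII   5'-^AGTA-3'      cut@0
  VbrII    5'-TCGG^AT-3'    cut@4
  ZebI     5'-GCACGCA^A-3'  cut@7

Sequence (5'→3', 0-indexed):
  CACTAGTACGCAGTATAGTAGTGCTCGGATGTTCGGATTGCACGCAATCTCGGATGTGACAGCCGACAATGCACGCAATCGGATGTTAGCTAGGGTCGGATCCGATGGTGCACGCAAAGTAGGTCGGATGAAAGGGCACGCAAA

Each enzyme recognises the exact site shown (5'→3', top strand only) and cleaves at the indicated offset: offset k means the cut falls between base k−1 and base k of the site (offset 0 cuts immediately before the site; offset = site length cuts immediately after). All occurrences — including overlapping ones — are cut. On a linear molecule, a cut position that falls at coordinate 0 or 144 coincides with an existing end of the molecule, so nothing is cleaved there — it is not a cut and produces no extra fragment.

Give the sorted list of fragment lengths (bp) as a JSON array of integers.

Site scan:
  FykIII (AGTA, off=0): starts [4, 11, 16, 117] → cuts [4, 11, 16, 117]
  VbrII (TCGGAT, off=4): starts [24, 32, 49, 78, 95, 123] → cuts [28, 36, 53, 82, 99, 127]
  ZebI (GCACGCAA, off=7): starts [39, 70, 109, 135] → cuts [46, 77, 116, 142]

Pooled cuts: [4, 11, 16, 28, 36, 46, 53, 77, 82, 99, 116, 117, 127, 142]

Fragments:
  [0,4): 4 bp
  [4,11): 7 bp
  [11,16): 5 bp
  [16,28): 12 bp
  [28,36): 8 bp
  [36,46): 10 bp
  [46,53): 7 bp
  [53,77): 24 bp
  [77,82): 5 bp
  [82,99): 17 bp
  [99,116): 17 bp
  [116,117): 1 bp
  [117,127): 10 bp
  [127,142): 15 bp
  [142,144): 2 bp

[1,2,4,5,5,7,7,8,10,10,12,15,17,17,24]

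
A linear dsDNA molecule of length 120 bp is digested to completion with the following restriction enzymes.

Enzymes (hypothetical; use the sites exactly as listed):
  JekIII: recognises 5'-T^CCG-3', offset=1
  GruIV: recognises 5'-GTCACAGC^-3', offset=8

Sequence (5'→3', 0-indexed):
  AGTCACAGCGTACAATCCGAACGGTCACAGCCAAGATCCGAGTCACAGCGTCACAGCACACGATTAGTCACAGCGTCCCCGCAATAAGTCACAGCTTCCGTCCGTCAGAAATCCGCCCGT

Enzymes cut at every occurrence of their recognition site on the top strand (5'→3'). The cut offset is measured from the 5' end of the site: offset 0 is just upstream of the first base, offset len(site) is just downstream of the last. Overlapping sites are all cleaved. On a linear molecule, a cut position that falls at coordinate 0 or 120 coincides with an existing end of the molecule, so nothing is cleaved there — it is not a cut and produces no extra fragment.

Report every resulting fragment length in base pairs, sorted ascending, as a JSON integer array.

Scan for sites:
  JekIII TCCG/1: at [15, 36, 96, 100, 111] ⇒ [16, 37, 97, 101, 112]
  GruIV GTCACAGC/8: at [1, 23, 41, 49, 66, 87] ⇒ [9, 31, 49, 57, 74, 95]

Pooled cuts: [9, 16, 31, 37, 49, 57, 74, 95, 97, 101, 112]

Fragments:
  [0,9): 9 bp
  [9,16): 7 bp
  [16,31): 15 bp
  [31,37): 6 bp
  [37,49): 12 bp
  [49,57): 8 bp
  [57,74): 17 bp
  [74,95): 21 bp
  [95,97): 2 bp
  [97,101): 4 bp
  [101,112): 11 bp
  [112,120): 8 bp

[2,4,6,7,8,8,9,11,12,15,17,21]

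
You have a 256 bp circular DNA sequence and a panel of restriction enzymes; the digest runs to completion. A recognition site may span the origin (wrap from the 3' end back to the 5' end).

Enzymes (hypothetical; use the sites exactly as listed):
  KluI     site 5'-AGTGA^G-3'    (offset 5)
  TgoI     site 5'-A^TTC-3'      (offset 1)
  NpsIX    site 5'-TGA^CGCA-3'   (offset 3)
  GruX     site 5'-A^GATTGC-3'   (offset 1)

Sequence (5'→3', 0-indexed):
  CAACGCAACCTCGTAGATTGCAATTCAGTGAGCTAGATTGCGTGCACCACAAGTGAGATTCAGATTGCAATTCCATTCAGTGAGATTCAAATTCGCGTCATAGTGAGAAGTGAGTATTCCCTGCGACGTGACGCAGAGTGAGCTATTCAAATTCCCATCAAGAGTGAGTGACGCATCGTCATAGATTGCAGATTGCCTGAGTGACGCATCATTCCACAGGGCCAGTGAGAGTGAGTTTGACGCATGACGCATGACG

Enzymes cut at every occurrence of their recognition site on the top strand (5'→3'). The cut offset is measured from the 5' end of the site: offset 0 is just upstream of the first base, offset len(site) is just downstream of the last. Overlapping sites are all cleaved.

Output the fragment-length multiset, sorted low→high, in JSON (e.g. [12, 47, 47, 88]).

Per-enzyme occurrences:
  KluI (AGTGAG, off=5): starts [26, 51, 78, 101, 108, 136, 162, 223, 229] → cuts [31, 56, 83, 106, 113, 141, 167, 228, 234]
  TgoI (ATTC, off=1): starts [22, 57, 69, 74, 84, 90, 115, 144, 150, 210] → cuts [23, 58, 70, 75, 85, 91, 116, 145, 151, 211]
  NpsIX (TGACGCA, off=3): starts [128, 168, 201, 237, 244, 251] → cuts [131, 171, 204, 240, 247, 254]
  GruX (AGATTGC, off=1): starts [14, 34, 61, 182, 189] → cuts [15, 35, 62, 183, 190]

Pooled cuts: [15, 23, 31, 35, 56, 58, 62, 70, 75, 83, 85, 91, 106, 113, 116, 131, 141, 145, 151, 167, 171, 183, 190, 204, 211, 228, 234, 240, 247, 254]

Fragment lengths:
  15→23: 8 bp
  23→31: 8 bp
  31→35: 4 bp
  35→56: 21 bp
  56→58: 2 bp
  58→62: 4 bp
  62→70: 8 bp
  70→75: 5 bp
  75→83: 8 bp
  83→85: 2 bp
  85→91: 6 bp
  91→106: 15 bp
  106→113: 7 bp
  113→116: 3 bp
  116→131: 15 bp
  131→141: 10 bp
  141→145: 4 bp
  145→151: 6 bp
  151→167: 16 bp
  167→171: 4 bp
  171→183: 12 bp
  183→190: 7 bp
  190→204: 14 bp
  204→211: 7 bp
  211→228: 17 bp
  228→234: 6 bp
  234→240: 6 bp
  240→247: 7 bp
  247→254: 7 bp
  254→15 (wrap): 256-254+15 = 17 bp

[2,2,3,4,4,4,4,5,6,6,6,6,7,7,7,7,7,8,8,8,8,10,12,14,15,15,16,17,17,21]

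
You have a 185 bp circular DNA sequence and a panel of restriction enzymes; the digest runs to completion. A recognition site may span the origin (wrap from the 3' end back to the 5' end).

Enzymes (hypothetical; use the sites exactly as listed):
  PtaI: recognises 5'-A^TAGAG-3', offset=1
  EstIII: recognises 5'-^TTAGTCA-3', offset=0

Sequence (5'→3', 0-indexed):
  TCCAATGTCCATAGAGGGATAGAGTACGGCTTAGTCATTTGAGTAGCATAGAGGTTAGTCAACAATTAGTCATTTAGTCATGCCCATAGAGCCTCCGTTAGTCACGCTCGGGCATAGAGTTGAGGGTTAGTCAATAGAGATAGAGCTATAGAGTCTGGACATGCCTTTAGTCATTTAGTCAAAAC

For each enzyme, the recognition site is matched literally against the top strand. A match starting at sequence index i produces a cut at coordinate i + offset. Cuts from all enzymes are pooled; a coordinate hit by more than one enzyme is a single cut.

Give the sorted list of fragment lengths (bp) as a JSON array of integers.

Site scan:
  PtaI (ATAGAG, off=1): starts [10, 18, 47, 85, 113, 133, 139, 147] → cuts [11, 19, 48, 86, 114, 134, 140, 148]
  EstIII (TTAGTCA, off=0): starts [30, 54, 65, 73, 97, 126, 166, 174] → cuts [30, 54, 65, 73, 97, 126, 166, 174]

All cut coordinates (distinct, sorted): [11, 19, 30, 48, 54, 65, 73, 86, 97, 114, 126, 134, 140, 148, 166, 174]

Fragment lengths:
  11→19: 8 bp
  19→30: 11 bp
  30→48: 18 bp
  48→54: 6 bp
  54→65: 11 bp
  65→73: 8 bp
  73→86: 13 bp
  86→97: 11 bp
  97→114: 17 bp
  114→126: 12 bp
  126→134: 8 bp
  134→140: 6 bp
  140→148: 8 bp
  148→166: 18 bp
  166→174: 8 bp
  174→11 (wrap): 185-174+11 = 22 bp

[6,6,8,8,8,8,8,11,11,11,12,13,17,18,18,22]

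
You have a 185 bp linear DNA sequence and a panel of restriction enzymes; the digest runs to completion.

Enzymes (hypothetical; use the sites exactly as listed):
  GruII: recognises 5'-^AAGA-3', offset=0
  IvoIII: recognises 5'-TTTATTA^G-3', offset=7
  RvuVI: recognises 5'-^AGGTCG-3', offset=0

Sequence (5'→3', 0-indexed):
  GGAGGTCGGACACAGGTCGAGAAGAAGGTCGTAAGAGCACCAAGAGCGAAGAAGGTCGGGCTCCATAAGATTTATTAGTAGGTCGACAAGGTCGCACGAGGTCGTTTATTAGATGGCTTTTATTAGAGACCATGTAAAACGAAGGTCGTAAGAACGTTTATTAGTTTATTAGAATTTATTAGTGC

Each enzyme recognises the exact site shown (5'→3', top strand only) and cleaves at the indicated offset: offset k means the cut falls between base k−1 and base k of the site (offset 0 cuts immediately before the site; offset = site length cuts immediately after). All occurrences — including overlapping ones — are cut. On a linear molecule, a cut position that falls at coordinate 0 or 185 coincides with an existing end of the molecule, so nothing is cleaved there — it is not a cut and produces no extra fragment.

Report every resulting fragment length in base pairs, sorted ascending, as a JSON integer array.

Site scan:
  GruII AAGA/0: at [21, 32, 41, 48, 66, 149] ⇒ [21, 32, 41, 48, 66, 149]
  IvoIII TTTATTAG/7: at [70, 104, 118, 156, 164, 174] ⇒ [77, 111, 125, 163, 171, 181]
  RvuVI AGGTCG/0: at [2, 13, 25, 52, 79, 88, 98, 142] ⇒ [2, 13, 25, 52, 79, 88, 98, 142]

Pooled cuts: [2, 13, 21, 25, 32, 41, 48, 52, 66, 77, 79, 88, 98, 111, 125, 142, 149, 163, 171, 181]

Fragment lengths:
  [0,2): 2 bp
  [2,13): 11 bp
  [13,21): 8 bp
  [21,25): 4 bp
  [25,32): 7 bp
  [32,41): 9 bp
  [41,48): 7 bp
  [48,52): 4 bp
  [52,66): 14 bp
  [66,77): 11 bp
  [77,79): 2 bp
  [79,88): 9 bp
  [88,98): 10 bp
  [98,111): 13 bp
  [111,125): 14 bp
  [125,142): 17 bp
  [142,149): 7 bp
  [149,163): 14 bp
  [163,171): 8 bp
  [171,181): 10 bp
  [181,185): 4 bp

[2,2,4,4,4,7,7,7,8,8,9,9,10,10,11,11,13,14,14,14,17]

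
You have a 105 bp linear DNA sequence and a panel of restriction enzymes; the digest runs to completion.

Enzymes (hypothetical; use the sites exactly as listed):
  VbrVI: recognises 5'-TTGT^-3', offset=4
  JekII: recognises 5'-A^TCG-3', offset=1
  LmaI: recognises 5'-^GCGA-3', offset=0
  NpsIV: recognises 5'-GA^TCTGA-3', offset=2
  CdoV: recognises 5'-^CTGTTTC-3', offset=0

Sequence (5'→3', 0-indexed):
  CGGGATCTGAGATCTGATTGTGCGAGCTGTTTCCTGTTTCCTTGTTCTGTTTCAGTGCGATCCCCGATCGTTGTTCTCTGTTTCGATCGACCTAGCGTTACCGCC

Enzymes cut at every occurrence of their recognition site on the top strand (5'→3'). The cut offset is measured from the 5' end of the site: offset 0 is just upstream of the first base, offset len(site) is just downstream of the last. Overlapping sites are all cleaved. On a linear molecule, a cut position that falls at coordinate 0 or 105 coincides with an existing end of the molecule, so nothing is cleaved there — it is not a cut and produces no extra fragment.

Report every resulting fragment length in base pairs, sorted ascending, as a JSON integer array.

[1,3,5,5,7,7,7,9,9,10,11,12,19]

Scan for sites:
  VbrVI (TTGT, off=4): starts [17, 41, 70] → cuts [21, 45, 74]
  JekII (ATCG, off=1): starts [66, 85] → cuts [67, 86]
  LmaI (GCGA, off=0): starts [21, 56] → cuts [21, 56]
  NpsIV (GATCTGA, off=2): starts [3, 10] → cuts [5, 12]
  CdoV (CTGTTTC, off=0): starts [26, 33, 46, 77] → cuts [26, 33, 46, 77]

Pooled cuts: [5, 12, 21, 26, 33, 45, 46, 56, 67, 74, 77, 86]

Fragments:
  [0,5): 5 bp
  [5,12): 7 bp
  [12,21): 9 bp
  [21,26): 5 bp
  [26,33): 7 bp
  [33,45): 12 bp
  [45,46): 1 bp
  [46,56): 10 bp
  [56,67): 11 bp
  [67,74): 7 bp
  [74,77): 3 bp
  [77,86): 9 bp
  [86,105): 19 bp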